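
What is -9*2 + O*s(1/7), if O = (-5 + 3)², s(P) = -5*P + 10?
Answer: 134/7 ≈ 19.143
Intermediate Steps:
s(P) = 10 - 5*P
O = 4 (O = (-2)² = 4)
-9*2 + O*s(1/7) = -9*2 + 4*(10 - 5/7) = -18 + 4*(10 - 5*⅐) = -18 + 4*(10 - 5/7) = -18 + 4*(65/7) = -18 + 260/7 = 134/7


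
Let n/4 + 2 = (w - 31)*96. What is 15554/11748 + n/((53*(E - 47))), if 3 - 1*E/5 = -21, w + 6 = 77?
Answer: 10933351/2066046 ≈ 5.2919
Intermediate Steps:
w = 71 (w = -6 + 77 = 71)
E = 120 (E = 15 - 5*(-21) = 15 + 105 = 120)
n = 15352 (n = -8 + 4*((71 - 31)*96) = -8 + 4*(40*96) = -8 + 4*3840 = -8 + 15360 = 15352)
15554/11748 + n/((53*(E - 47))) = 15554/11748 + 15352/((53*(120 - 47))) = 15554*(1/11748) + 15352/((53*73)) = 707/534 + 15352/3869 = 10933351/2066046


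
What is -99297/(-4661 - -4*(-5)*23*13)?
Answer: 33099/3547 ≈ 9.3315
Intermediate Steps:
-99297/(-4661 - -4*(-5)*23*13) = -99297/(-4661 - 20*23*13) = -99297/(-4661 - 460*13) = -99297/(-4661 - 1*5980) = -99297/(-4661 - 5980) = -99297/(-10641) = -99297*(-1/10641) = 33099/3547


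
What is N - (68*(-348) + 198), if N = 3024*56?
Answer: 192810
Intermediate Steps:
N = 169344
N - (68*(-348) + 198) = 169344 - (68*(-348) + 198) = 169344 - (-23664 + 198) = 169344 - 1*(-23466) = 169344 + 23466 = 192810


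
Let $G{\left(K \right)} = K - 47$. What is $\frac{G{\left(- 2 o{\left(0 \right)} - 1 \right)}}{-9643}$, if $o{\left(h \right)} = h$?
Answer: $\frac{48}{9643} \approx 0.0049777$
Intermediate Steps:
$G{\left(K \right)} = -47 + K$ ($G{\left(K \right)} = K - 47 = -47 + K$)
$\frac{G{\left(- 2 o{\left(0 \right)} - 1 \right)}}{-9643} = \frac{-47 - 1}{-9643} = \left(-47 + \left(0 - 1\right)\right) \left(- \frac{1}{9643}\right) = \left(-47 - 1\right) \left(- \frac{1}{9643}\right) = \left(-48\right) \left(- \frac{1}{9643}\right) = \frac{48}{9643}$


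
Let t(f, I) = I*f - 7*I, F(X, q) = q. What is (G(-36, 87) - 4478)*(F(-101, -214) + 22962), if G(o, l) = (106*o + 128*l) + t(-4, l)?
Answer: 42879980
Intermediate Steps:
t(f, I) = -7*I + I*f
G(o, l) = 106*o + 117*l (G(o, l) = (106*o + 128*l) + l*(-7 - 4) = (106*o + 128*l) + l*(-11) = (106*o + 128*l) - 11*l = 106*o + 117*l)
(G(-36, 87) - 4478)*(F(-101, -214) + 22962) = ((106*(-36) + 117*87) - 4478)*(-214 + 22962) = ((-3816 + 10179) - 4478)*22748 = (6363 - 4478)*22748 = 1885*22748 = 42879980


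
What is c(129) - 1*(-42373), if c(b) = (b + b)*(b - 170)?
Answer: 31795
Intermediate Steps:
c(b) = 2*b*(-170 + b) (c(b) = (2*b)*(-170 + b) = 2*b*(-170 + b))
c(129) - 1*(-42373) = 2*129*(-170 + 129) - 1*(-42373) = 2*129*(-41) + 42373 = -10578 + 42373 = 31795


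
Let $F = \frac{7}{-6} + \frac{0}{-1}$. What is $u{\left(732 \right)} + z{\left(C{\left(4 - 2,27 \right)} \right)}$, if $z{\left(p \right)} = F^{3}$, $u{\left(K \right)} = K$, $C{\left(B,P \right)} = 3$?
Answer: $\frac{157769}{216} \approx 730.41$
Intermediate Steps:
$F = - \frac{7}{6}$ ($F = 7 \left(- \frac{1}{6}\right) + 0 \left(-1\right) = - \frac{7}{6} + 0 = - \frac{7}{6} \approx -1.1667$)
$z{\left(p \right)} = - \frac{343}{216}$ ($z{\left(p \right)} = \left(- \frac{7}{6}\right)^{3} = - \frac{343}{216}$)
$u{\left(732 \right)} + z{\left(C{\left(4 - 2,27 \right)} \right)} = 732 - \frac{343}{216} = \frac{157769}{216}$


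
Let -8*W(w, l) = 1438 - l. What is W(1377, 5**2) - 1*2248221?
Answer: -17987181/8 ≈ -2.2484e+6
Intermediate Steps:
W(w, l) = -719/4 + l/8 (W(w, l) = -(1438 - l)/8 = -719/4 + l/8)
W(1377, 5**2) - 1*2248221 = (-719/4 + (1/8)*5**2) - 1*2248221 = (-719/4 + (1/8)*25) - 2248221 = (-719/4 + 25/8) - 2248221 = -1413/8 - 2248221 = -17987181/8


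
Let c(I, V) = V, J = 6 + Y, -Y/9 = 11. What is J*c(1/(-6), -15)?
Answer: 1395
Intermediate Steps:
Y = -99 (Y = -9*11 = -99)
J = -93 (J = 6 - 99 = -93)
J*c(1/(-6), -15) = -93*(-15) = 1395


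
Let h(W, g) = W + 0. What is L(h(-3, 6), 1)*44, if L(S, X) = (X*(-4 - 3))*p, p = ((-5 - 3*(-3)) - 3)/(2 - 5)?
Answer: 308/3 ≈ 102.67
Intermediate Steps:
p = -1/3 (p = ((-5 + 9) - 3)/(-3) = (4 - 3)*(-1/3) = 1*(-1/3) = -1/3 ≈ -0.33333)
h(W, g) = W
L(S, X) = 7*X/3 (L(S, X) = (X*(-4 - 3))*(-1/3) = (X*(-7))*(-1/3) = -7*X*(-1/3) = 7*X/3)
L(h(-3, 6), 1)*44 = ((7/3)*1)*44 = (7/3)*44 = 308/3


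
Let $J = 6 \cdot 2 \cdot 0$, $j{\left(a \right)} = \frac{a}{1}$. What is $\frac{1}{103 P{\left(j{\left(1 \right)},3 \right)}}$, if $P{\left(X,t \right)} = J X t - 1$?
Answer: $- \frac{1}{103} \approx -0.0097087$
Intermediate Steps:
$j{\left(a \right)} = a$ ($j{\left(a \right)} = a 1 = a$)
$J = 0$ ($J = 12 \cdot 0 = 0$)
$P{\left(X,t \right)} = -1$ ($P{\left(X,t \right)} = 0 X t - 1 = 0 t - 1 = 0 - 1 = -1$)
$\frac{1}{103 P{\left(j{\left(1 \right)},3 \right)}} = \frac{1}{103 \left(-1\right)} = \frac{1}{-103} = - \frac{1}{103}$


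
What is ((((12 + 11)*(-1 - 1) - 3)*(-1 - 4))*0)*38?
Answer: 0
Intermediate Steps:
((((12 + 11)*(-1 - 1) - 3)*(-1 - 4))*0)*38 = (((23*(-2) - 3)*(-5))*0)*38 = (((-46 - 3)*(-5))*0)*38 = (-49*(-5)*0)*38 = (245*0)*38 = 0*38 = 0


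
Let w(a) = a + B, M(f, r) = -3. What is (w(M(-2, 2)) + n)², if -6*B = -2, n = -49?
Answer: 24025/9 ≈ 2669.4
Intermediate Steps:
B = ⅓ (B = -⅙*(-2) = ⅓ ≈ 0.33333)
w(a) = ⅓ + a (w(a) = a + ⅓ = ⅓ + a)
(w(M(-2, 2)) + n)² = ((⅓ - 3) - 49)² = (-8/3 - 49)² = (-155/3)² = 24025/9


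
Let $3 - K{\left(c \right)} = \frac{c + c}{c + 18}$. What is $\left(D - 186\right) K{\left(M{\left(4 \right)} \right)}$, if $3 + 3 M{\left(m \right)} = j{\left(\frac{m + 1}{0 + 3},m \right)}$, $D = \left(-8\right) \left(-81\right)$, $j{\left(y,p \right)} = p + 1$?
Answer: $1353$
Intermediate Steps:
$j{\left(y,p \right)} = 1 + p$
$D = 648$
$M{\left(m \right)} = - \frac{2}{3} + \frac{m}{3}$ ($M{\left(m \right)} = -1 + \frac{1 + m}{3} = -1 + \left(\frac{1}{3} + \frac{m}{3}\right) = - \frac{2}{3} + \frac{m}{3}$)
$K{\left(c \right)} = 3 - \frac{2 c}{18 + c}$ ($K{\left(c \right)} = 3 - \frac{c + c}{c + 18} = 3 - \frac{2 c}{18 + c}$)
$\left(D - 186\right) K{\left(M{\left(4 \right)} \right)} = \left(648 - 186\right) \frac{54 + \left(- \frac{2}{3} + \frac{1}{3} \cdot 4\right)}{18 + \left(- \frac{2}{3} + \frac{1}{3} \cdot 4\right)} = 462 \frac{54 + \left(- \frac{2}{3} + \frac{4}{3}\right)}{18 + \left(- \frac{2}{3} + \frac{4}{3}\right)} = 462 \frac{54 + \frac{2}{3}}{18 + \frac{2}{3}} = 462 \frac{1}{\frac{56}{3}} \cdot \frac{164}{3} = 462 \cdot \frac{3}{56} \cdot \frac{164}{3} = 462 \cdot \frac{41}{14} = 1353$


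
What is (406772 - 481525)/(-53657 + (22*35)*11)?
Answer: 74753/45187 ≈ 1.6543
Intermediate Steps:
(406772 - 481525)/(-53657 + (22*35)*11) = -74753/(-53657 + 770*11) = -74753/(-53657 + 8470) = -74753/(-45187) = -74753*(-1/45187) = 74753/45187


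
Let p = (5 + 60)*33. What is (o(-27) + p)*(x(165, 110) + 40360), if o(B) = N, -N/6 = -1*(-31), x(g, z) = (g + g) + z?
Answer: 79927200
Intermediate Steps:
x(g, z) = z + 2*g (x(g, z) = 2*g + z = z + 2*g)
p = 2145 (p = 65*33 = 2145)
N = -186 (N = -(-6)*(-31) = -6*31 = -186)
o(B) = -186
(o(-27) + p)*(x(165, 110) + 40360) = (-186 + 2145)*((110 + 2*165) + 40360) = 1959*((110 + 330) + 40360) = 1959*(440 + 40360) = 1959*40800 = 79927200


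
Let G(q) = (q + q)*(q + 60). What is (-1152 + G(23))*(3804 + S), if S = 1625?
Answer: 14473714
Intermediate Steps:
G(q) = 2*q*(60 + q) (G(q) = (2*q)*(60 + q) = 2*q*(60 + q))
(-1152 + G(23))*(3804 + S) = (-1152 + 2*23*(60 + 23))*(3804 + 1625) = (-1152 + 2*23*83)*5429 = (-1152 + 3818)*5429 = 2666*5429 = 14473714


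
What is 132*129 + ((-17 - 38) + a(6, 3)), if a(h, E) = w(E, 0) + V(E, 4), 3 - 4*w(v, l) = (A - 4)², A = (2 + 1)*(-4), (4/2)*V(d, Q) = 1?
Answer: 67641/4 ≈ 16910.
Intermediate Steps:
V(d, Q) = ½ (V(d, Q) = (½)*1 = ½)
A = -12 (A = 3*(-4) = -12)
w(v, l) = -253/4 (w(v, l) = ¾ - (-12 - 4)²/4 = ¾ - ¼*(-16)² = ¾ - ¼*256 = ¾ - 64 = -253/4)
a(h, E) = -251/4 (a(h, E) = -253/4 + ½ = -251/4)
132*129 + ((-17 - 38) + a(6, 3)) = 132*129 + ((-17 - 38) - 251/4) = 17028 + (-55 - 251/4) = 17028 - 471/4 = 67641/4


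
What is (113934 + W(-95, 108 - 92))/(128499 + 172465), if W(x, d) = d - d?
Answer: 56967/150482 ≈ 0.37856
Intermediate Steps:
W(x, d) = 0
(113934 + W(-95, 108 - 92))/(128499 + 172465) = (113934 + 0)/(128499 + 172465) = 113934/300964 = 113934*(1/300964) = 56967/150482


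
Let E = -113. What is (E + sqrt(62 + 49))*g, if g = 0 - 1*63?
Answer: 7119 - 63*sqrt(111) ≈ 6455.3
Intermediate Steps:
g = -63 (g = 0 - 63 = -63)
(E + sqrt(62 + 49))*g = (-113 + sqrt(62 + 49))*(-63) = (-113 + sqrt(111))*(-63) = 7119 - 63*sqrt(111)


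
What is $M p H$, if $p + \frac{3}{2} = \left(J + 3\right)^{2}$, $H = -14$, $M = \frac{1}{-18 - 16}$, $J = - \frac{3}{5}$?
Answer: $\frac{1491}{850} \approx 1.7541$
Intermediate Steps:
$J = - \frac{3}{5}$ ($J = \left(-3\right) \frac{1}{5} = - \frac{3}{5} \approx -0.6$)
$M = - \frac{1}{34}$ ($M = \frac{1}{-34} = - \frac{1}{34} \approx -0.029412$)
$p = \frac{213}{50}$ ($p = - \frac{3}{2} + \left(- \frac{3}{5} + 3\right)^{2} = - \frac{3}{2} + \left(\frac{12}{5}\right)^{2} = - \frac{3}{2} + \frac{144}{25} = \frac{213}{50} \approx 4.26$)
$M p H = \left(- \frac{1}{34}\right) \frac{213}{50} \left(-14\right) = \left(- \frac{213}{1700}\right) \left(-14\right) = \frac{1491}{850}$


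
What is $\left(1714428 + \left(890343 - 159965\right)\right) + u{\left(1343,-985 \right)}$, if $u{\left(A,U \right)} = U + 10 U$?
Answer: $2433971$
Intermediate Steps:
$u{\left(A,U \right)} = 11 U$
$\left(1714428 + \left(890343 - 159965\right)\right) + u{\left(1343,-985 \right)} = \left(1714428 + \left(890343 - 159965\right)\right) + 11 \left(-985\right) = \left(1714428 + \left(890343 - 159965\right)\right) - 10835 = \left(1714428 + 730378\right) - 10835 = 2444806 - 10835 = 2433971$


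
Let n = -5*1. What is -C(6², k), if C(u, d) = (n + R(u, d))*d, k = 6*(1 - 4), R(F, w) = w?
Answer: -414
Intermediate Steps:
n = -5
k = -18 (k = 6*(-3) = -18)
C(u, d) = d*(-5 + d) (C(u, d) = (-5 + d)*d = d*(-5 + d))
-C(6², k) = -(-18)*(-5 - 18) = -(-18)*(-23) = -1*414 = -414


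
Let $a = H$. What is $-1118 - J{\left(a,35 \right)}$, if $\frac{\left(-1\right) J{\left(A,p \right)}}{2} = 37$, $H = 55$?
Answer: $-1044$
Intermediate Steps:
$a = 55$
$J{\left(A,p \right)} = -74$ ($J{\left(A,p \right)} = \left(-2\right) 37 = -74$)
$-1118 - J{\left(a,35 \right)} = -1118 - -74 = -1118 + 74 = -1044$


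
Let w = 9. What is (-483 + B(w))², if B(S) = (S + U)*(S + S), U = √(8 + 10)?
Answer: 108873 - 34668*√2 ≈ 59845.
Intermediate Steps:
U = 3*√2 (U = √18 = 3*√2 ≈ 4.2426)
B(S) = 2*S*(S + 3*√2) (B(S) = (S + 3*√2)*(S + S) = (S + 3*√2)*(2*S) = 2*S*(S + 3*√2))
(-483 + B(w))² = (-483 + 2*9*(9 + 3*√2))² = (-483 + (162 + 54*√2))² = (-321 + 54*√2)²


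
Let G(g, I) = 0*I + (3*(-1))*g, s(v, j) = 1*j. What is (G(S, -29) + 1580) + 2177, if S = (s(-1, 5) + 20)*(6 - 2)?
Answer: 3457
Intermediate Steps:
s(v, j) = j
S = 100 (S = (5 + 20)*(6 - 2) = 25*4 = 100)
G(g, I) = -3*g (G(g, I) = 0 - 3*g = -3*g)
(G(S, -29) + 1580) + 2177 = (-3*100 + 1580) + 2177 = (-300 + 1580) + 2177 = 1280 + 2177 = 3457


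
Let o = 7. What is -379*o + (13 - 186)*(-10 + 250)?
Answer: -44173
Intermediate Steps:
-379*o + (13 - 186)*(-10 + 250) = -379*7 + (13 - 186)*(-10 + 250) = -2653 - 173*240 = -2653 - 41520 = -44173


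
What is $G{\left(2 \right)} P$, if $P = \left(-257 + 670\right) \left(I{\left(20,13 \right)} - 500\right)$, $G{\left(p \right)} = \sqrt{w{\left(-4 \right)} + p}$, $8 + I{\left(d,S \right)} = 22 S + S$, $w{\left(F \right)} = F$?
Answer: $- 86317 i \sqrt{2} \approx - 1.2207 \cdot 10^{5} i$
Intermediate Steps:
$I{\left(d,S \right)} = -8 + 23 S$ ($I{\left(d,S \right)} = -8 + \left(22 S + S\right) = -8 + 23 S$)
$G{\left(p \right)} = \sqrt{-4 + p}$
$P = -86317$ ($P = \left(-257 + 670\right) \left(\left(-8 + 23 \cdot 13\right) - 500\right) = 413 \left(\left(-8 + 299\right) - 500\right) = 413 \left(291 - 500\right) = 413 \left(-209\right) = -86317$)
$G{\left(2 \right)} P = \sqrt{-4 + 2} \left(-86317\right) = \sqrt{-2} \left(-86317\right) = i \sqrt{2} \left(-86317\right) = - 86317 i \sqrt{2}$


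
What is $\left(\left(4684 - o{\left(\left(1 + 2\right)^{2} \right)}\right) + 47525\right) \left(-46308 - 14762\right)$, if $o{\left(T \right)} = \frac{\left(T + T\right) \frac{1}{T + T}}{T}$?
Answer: $- \frac{28695571600}{9} \approx -3.1884 \cdot 10^{9}$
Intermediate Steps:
$o{\left(T \right)} = \frac{1}{T}$ ($o{\left(T \right)} = \frac{2 T \frac{1}{2 T}}{T} = 1 \frac{1}{T} = \frac{1}{T}$)
$\left(\left(4684 - o{\left(\left(1 + 2\right)^{2} \right)}\right) + 47525\right) \left(-46308 - 14762\right) = \left(\left(4684 - \frac{1}{\left(1 + 2\right)^{2}}\right) + 47525\right) \left(-46308 - 14762\right) = \left(\left(4684 - \frac{1}{3^{2}}\right) + 47525\right) \left(-61070\right) = \left(\left(4684 - \frac{1}{9}\right) + 47525\right) \left(-61070\right) = \left(\frac{42155}{9} + 47525\right) \left(-61070\right) = \frac{469880}{9} \left(-61070\right) = - \frac{28695571600}{9}$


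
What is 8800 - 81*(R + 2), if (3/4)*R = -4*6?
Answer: 11230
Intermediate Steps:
R = -32 (R = 4*(-4*6)/3 = (4/3)*(-24) = -32)
8800 - 81*(R + 2) = 8800 - 81*(-32 + 2) = 8800 - 81*(-30) = 8800 + 2430 = 11230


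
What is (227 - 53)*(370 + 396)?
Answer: 133284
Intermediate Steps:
(227 - 53)*(370 + 396) = 174*766 = 133284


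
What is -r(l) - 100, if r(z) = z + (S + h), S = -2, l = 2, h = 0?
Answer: -100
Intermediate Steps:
r(z) = -2 + z (r(z) = z + (-2 + 0) = z - 2 = -2 + z)
-r(l) - 100 = -(-2 + 2) - 100 = -1*0 - 100 = 0 - 100 = -100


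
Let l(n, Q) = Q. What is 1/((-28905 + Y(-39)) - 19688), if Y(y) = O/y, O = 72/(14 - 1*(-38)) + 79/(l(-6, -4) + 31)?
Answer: -13689/665191090 ≈ -2.0579e-5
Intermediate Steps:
O = 1513/351 (O = 72/(14 - 1*(-38)) + 79/(-4 + 31) = 72/(14 + 38) + 79/27 = 72/52 + 79*(1/27) = 72*(1/52) + 79/27 = 18/13 + 79/27 = 1513/351 ≈ 4.3105)
Y(y) = 1513/(351*y)
1/((-28905 + Y(-39)) - 19688) = 1/((-28905 + (1513/351)/(-39)) - 19688) = 1/((-28905 + (1513/351)*(-1/39)) - 19688) = 1/((-28905 - 1513/13689) - 19688) = 1/(-395682058/13689 - 19688) = 1/(-665191090/13689) = -13689/665191090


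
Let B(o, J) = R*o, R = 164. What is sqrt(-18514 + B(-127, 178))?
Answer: I*sqrt(39342) ≈ 198.35*I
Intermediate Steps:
B(o, J) = 164*o
sqrt(-18514 + B(-127, 178)) = sqrt(-18514 + 164*(-127)) = sqrt(-18514 - 20828) = sqrt(-39342) = I*sqrt(39342)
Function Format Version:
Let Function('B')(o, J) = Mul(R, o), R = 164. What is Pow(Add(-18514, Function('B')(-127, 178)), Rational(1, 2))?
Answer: Mul(I, Pow(39342, Rational(1, 2))) ≈ Mul(198.35, I)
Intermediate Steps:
Function('B')(o, J) = Mul(164, o)
Pow(Add(-18514, Function('B')(-127, 178)), Rational(1, 2)) = Pow(Add(-18514, Mul(164, -127)), Rational(1, 2)) = Pow(Add(-18514, -20828), Rational(1, 2)) = Pow(-39342, Rational(1, 2)) = Mul(I, Pow(39342, Rational(1, 2)))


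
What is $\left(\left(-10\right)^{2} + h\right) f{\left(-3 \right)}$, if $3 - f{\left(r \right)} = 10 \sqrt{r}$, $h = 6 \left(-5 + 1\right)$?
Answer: $228 - 760 i \sqrt{3} \approx 228.0 - 1316.4 i$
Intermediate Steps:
$h = -24$ ($h = 6 \left(-4\right) = -24$)
$f{\left(r \right)} = 3 - 10 \sqrt{r}$
$\left(\left(-10\right)^{2} + h\right) f{\left(-3 \right)} = \left(\left(-10\right)^{2} - 24\right) \left(3 - 10 \sqrt{-3}\right) = \left(100 - 24\right) \left(3 - 10 i \sqrt{3}\right) = 76 \left(3 - 10 i \sqrt{3}\right) = 228 - 760 i \sqrt{3}$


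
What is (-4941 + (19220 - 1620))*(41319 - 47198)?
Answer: -74422261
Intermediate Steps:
(-4941 + (19220 - 1620))*(41319 - 47198) = (-4941 + 17600)*(-5879) = 12659*(-5879) = -74422261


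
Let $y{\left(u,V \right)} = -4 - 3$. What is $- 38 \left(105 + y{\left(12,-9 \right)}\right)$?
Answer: $-3724$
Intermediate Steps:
$y{\left(u,V \right)} = -7$ ($y{\left(u,V \right)} = -4 - 3 = -7$)
$- 38 \left(105 + y{\left(12,-9 \right)}\right) = - 38 \left(105 - 7\right) = \left(-38\right) 98 = -3724$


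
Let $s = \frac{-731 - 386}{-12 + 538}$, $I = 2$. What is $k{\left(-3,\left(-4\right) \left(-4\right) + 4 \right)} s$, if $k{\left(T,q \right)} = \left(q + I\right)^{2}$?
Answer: $- \frac{270314}{263} \approx -1027.8$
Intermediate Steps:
$k{\left(T,q \right)} = \left(2 + q\right)^{2}$ ($k{\left(T,q \right)} = \left(q + 2\right)^{2} = \left(2 + q\right)^{2}$)
$s = - \frac{1117}{526} \approx -2.1236$
$k{\left(-3,\left(-4\right) \left(-4\right) + 4 \right)} s = \left(2 + \left(\left(-4\right) \left(-4\right) + 4\right)\right)^{2} \left(- \frac{1117}{526}\right) = \left(2 + \left(16 + 4\right)\right)^{2} \left(- \frac{1117}{526}\right) = \left(2 + 20\right)^{2} \left(- \frac{1117}{526}\right) = 22^{2} \left(- \frac{1117}{526}\right) = 484 \left(- \frac{1117}{526}\right) = - \frac{270314}{263}$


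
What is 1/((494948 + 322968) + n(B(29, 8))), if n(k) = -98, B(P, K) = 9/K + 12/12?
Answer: 1/817818 ≈ 1.2228e-6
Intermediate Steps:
B(P, K) = 1 + 9/K (B(P, K) = 9/K + 12*(1/12) = 9/K + 1 = 1 + 9/K)
1/((494948 + 322968) + n(B(29, 8))) = 1/((494948 + 322968) - 98) = 1/(817916 - 98) = 1/817818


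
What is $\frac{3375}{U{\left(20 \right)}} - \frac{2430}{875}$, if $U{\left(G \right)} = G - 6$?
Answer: $\frac{83403}{350} \approx 238.29$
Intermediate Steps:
$U{\left(G \right)} = -6 + G$
$\frac{3375}{U{\left(20 \right)}} - \frac{2430}{875} = \frac{3375}{-6 + 20} - \frac{2430}{875} = \frac{3375}{14} - \frac{486}{175} = \frac{83403}{350}$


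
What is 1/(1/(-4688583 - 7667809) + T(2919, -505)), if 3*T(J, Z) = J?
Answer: 12356392/12022769415 ≈ 0.0010277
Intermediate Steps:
T(J, Z) = J/3
1/(1/(-4688583 - 7667809) + T(2919, -505)) = 1/(1/(-4688583 - 7667809) + (⅓)*2919) = 1/(1/(-12356392) + 973) = 1/(-1/12356392 + 973) = 1/(12022769415/12356392) = 12356392/12022769415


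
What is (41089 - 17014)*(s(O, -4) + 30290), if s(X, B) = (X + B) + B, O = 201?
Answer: 733878225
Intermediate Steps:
s(X, B) = X + 2*B (s(X, B) = (B + X) + B = X + 2*B)
(41089 - 17014)*(s(O, -4) + 30290) = (41089 - 17014)*((201 + 2*(-4)) + 30290) = 24075*((201 - 8) + 30290) = 24075*(193 + 30290) = 24075*30483 = 733878225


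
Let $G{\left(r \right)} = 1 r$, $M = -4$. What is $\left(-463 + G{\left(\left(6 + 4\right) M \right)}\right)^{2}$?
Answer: $253009$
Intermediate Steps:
$G{\left(r \right)} = r$
$\left(-463 + G{\left(\left(6 + 4\right) M \right)}\right)^{2} = \left(-463 + \left(6 + 4\right) \left(-4\right)\right)^{2} = \left(-463 + 10 \left(-4\right)\right)^{2} = \left(-463 - 40\right)^{2} = \left(-503\right)^{2} = 253009$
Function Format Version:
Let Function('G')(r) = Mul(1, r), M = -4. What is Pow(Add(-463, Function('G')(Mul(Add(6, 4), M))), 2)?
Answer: 253009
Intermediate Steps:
Function('G')(r) = r
Pow(Add(-463, Function('G')(Mul(Add(6, 4), M))), 2) = Pow(Add(-463, Mul(Add(6, 4), -4)), 2) = Pow(Add(-463, Mul(10, -4)), 2) = Pow(Add(-463, -40), 2) = Pow(-503, 2) = 253009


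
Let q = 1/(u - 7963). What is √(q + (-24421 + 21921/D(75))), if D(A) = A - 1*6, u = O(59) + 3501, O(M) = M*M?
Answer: I*√1363414097653/7521 ≈ 155.25*I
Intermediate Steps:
O(M) = M²
u = 6982 (u = 59² + 3501 = 3481 + 3501 = 6982)
D(A) = -6 + A (D(A) = A - 6 = -6 + A)
q = -1/981 (q = 1/(6982 - 7963) = 1/(-981) = -1/981 ≈ -0.0010194)
√(q + (-24421 + 21921/D(75))) = √(-1/981 + (-24421 + 21921/(-6 + 75))) = √(-1/981 + (-24421 + 21921/69)) = √(-1/981 + (-24421 + 21921*(1/69))) = √(-1/981 + (-24421 + 7307/23)) = √(-1/981 - 554376/23) = √(-543842879/22563) = I*√1363414097653/7521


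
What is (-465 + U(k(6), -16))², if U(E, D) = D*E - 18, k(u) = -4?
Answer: 175561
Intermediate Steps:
U(E, D) = -18 + D*E
(-465 + U(k(6), -16))² = (-465 + (-18 - 16*(-4)))² = (-465 + (-18 + 64))² = (-465 + 46)² = (-419)² = 175561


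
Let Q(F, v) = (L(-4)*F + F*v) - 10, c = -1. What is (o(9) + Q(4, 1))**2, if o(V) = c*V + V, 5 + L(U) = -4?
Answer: 1764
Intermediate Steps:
L(U) = -9 (L(U) = -5 - 4 = -9)
Q(F, v) = -10 - 9*F + F*v (Q(F, v) = (-9*F + F*v) - 10 = -10 - 9*F + F*v)
o(V) = 0 (o(V) = -V + V = 0)
(o(9) + Q(4, 1))**2 = (0 + (-10 - 9*4 + 4*1))**2 = (0 + (-10 - 36 + 4))**2 = (0 - 42)**2 = (-42)**2 = 1764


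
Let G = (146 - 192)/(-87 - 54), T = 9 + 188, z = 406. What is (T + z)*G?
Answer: 9246/47 ≈ 196.72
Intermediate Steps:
T = 197
G = 46/141 (G = -46/(-141) = -46*(-1/141) = 46/141 ≈ 0.32624)
(T + z)*G = (197 + 406)*(46/141) = 603*(46/141) = 9246/47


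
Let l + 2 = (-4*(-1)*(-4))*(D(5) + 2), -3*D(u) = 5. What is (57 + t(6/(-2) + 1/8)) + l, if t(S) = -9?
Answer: 122/3 ≈ 40.667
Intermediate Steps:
D(u) = -5/3 (D(u) = -⅓*5 = -5/3)
l = -22/3 (l = -2 + (-4*(-1)*(-4))*(-5/3 + 2) = -2 + (4*(-4))*(⅓) = -2 - 16*⅓ = -2 - 16/3 = -22/3 ≈ -7.3333)
(57 + t(6/(-2) + 1/8)) + l = (57 - 9) - 22/3 = 48 - 22/3 = 122/3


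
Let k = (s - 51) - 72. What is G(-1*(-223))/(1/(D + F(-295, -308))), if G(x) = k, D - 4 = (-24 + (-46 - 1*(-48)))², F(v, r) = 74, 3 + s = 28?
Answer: -55076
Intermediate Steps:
s = 25 (s = -3 + 28 = 25)
D = 488 (D = 4 + (-24 + (-46 - 1*(-48)))² = 4 + (-24 + (-46 + 48))² = 4 + (-24 + 2)² = 4 + (-22)² = 4 + 484 = 488)
k = -98 (k = (25 - 51) - 72 = -26 - 72 = -98)
G(x) = -98
G(-1*(-223))/(1/(D + F(-295, -308))) = -98/(1/(488 + 74)) = -98/(1/562) = -98/1/562 = -98*562 = -55076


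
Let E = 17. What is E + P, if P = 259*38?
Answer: 9859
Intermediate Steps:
P = 9842
E + P = 17 + 9842 = 9859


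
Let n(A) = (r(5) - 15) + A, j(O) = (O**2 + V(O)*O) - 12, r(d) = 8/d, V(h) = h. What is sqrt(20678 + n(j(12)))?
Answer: sqrt(523515)/5 ≈ 144.71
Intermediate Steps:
j(O) = -12 + 2*O**2 (j(O) = (O**2 + O*O) - 12 = (O**2 + O**2) - 12 = 2*O**2 - 12 = -12 + 2*O**2)
n(A) = -67/5 + A (n(A) = (8/5 - 15) + A = -67/5 + A)
sqrt(20678 + n(j(12))) = sqrt(20678 + (-67/5 + (-12 + 2*12**2))) = sqrt(20678 + (-67/5 + (-12 + 2*144))) = sqrt(20678 + (-67/5 + (-12 + 288))) = sqrt(20678 + (-67/5 + 276)) = sqrt(20678 + 1313/5) = sqrt(104703/5) = sqrt(523515)/5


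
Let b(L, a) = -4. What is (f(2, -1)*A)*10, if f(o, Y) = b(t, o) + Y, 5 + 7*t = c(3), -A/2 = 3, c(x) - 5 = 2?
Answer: 300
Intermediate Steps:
c(x) = 7 (c(x) = 5 + 2 = 7)
A = -6 (A = -2*3 = -6)
t = 2/7 (t = -5/7 + (⅐)*7 = -5/7 + 1 = 2/7 ≈ 0.28571)
f(o, Y) = -4 + Y
(f(2, -1)*A)*10 = ((-4 - 1)*(-6))*10 = -5*(-6)*10 = 30*10 = 300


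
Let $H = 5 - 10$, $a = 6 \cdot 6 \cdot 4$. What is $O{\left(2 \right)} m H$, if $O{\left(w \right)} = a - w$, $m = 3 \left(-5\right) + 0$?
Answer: $10650$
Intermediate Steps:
$m = -15$ ($m = -15 + 0 = -15$)
$a = 144$ ($a = 36 \cdot 4 = 144$)
$O{\left(w \right)} = 144 - w$
$H = -5$
$O{\left(2 \right)} m H = \left(144 - 2\right) \left(-15\right) \left(-5\right) = 142 \left(-15\right) \left(-5\right) = \left(-2130\right) \left(-5\right) = 10650$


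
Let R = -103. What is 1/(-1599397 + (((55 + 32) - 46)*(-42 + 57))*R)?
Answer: -1/1662742 ≈ -6.0142e-7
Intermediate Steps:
1/(-1599397 + (((55 + 32) - 46)*(-42 + 57))*R) = 1/(-1599397 + (((55 + 32) - 46)*(-42 + 57))*(-103)) = 1/(-1599397 + ((87 - 46)*15)*(-103)) = 1/(-1599397 + (41*15)*(-103)) = 1/(-1599397 + 615*(-103)) = 1/(-1599397 - 63345) = 1/(-1662742) = -1/1662742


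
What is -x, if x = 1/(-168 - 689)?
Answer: 1/857 ≈ 0.0011669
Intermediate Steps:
x = -1/857 (x = 1/(-857) = -1/857 ≈ -0.0011669)
-x = -1*(-1/857) = 1/857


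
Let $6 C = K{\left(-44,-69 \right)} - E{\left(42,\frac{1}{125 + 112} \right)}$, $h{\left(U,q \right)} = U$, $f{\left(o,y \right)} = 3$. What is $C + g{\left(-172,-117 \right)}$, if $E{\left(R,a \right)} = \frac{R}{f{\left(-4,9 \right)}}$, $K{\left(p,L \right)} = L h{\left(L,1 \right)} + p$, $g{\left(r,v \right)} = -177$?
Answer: $\frac{3641}{6} \approx 606.83$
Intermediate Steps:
$K{\left(p,L \right)} = p + L^{2}$ ($K{\left(p,L \right)} = L L + p = L^{2} + p = p + L^{2}$)
$E{\left(R,a \right)} = \frac{R}{3}$
$C = \frac{4703}{6}$ ($C = \frac{\left(-44 + \left(-69\right)^{2}\right) - \frac{1}{3} \cdot 42}{6} = \frac{\left(-44 + 4761\right) - 14}{6} = \frac{4717 - 14}{6} = \frac{1}{6} \cdot 4703 = \frac{4703}{6} \approx 783.83$)
$C + g{\left(-172,-117 \right)} = \frac{4703}{6} - 177 = \frac{3641}{6}$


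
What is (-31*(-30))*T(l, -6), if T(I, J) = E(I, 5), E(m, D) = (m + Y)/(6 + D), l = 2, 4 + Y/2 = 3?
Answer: 0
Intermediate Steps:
Y = -2 (Y = -8 + 2*3 = -8 + 6 = -2)
E(m, D) = (-2 + m)/(6 + D) (E(m, D) = (m - 2)/(6 + D) = (-2 + m)/(6 + D))
T(I, J) = -2/11 + I/11 (T(I, J) = (-2 + I)/(6 + 5) = (-2 + I)/11 = -2/11 + I/11)
(-31*(-30))*T(l, -6) = (-31*(-30))*(-2/11 + (1/11)*2) = 930*(-2/11 + 2/11) = 930*0 = 0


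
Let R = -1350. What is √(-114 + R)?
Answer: 2*I*√366 ≈ 38.262*I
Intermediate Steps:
√(-114 + R) = √(-114 - 1350) = √(-1464) = 2*I*√366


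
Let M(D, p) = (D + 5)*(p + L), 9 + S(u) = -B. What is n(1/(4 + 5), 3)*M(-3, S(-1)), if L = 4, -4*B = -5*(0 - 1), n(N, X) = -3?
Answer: 45/2 ≈ 22.500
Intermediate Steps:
B = -5/4 (B = -(-5)*(0 - 1)/4 = -(-5)*(-1)/4 = -1/4*5 = -5/4 ≈ -1.2500)
S(u) = -31/4 (S(u) = -9 - 1*(-5/4) = -9 + 5/4 = -31/4)
M(D, p) = (4 + p)*(5 + D) (M(D, p) = (D + 5)*(p + 4) = (5 + D)*(4 + p) = (4 + p)*(5 + D))
n(1/(4 + 5), 3)*M(-3, S(-1)) = -3*(20 + 4*(-3) + 5*(-31/4) - 3*(-31/4)) = -3*(20 - 12 - 155/4 + 93/4) = -3*(-15/2) = 45/2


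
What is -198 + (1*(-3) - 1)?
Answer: -202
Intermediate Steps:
-198 + (1*(-3) - 1) = -198 + (-3 - 1) = -198 - 4 = -202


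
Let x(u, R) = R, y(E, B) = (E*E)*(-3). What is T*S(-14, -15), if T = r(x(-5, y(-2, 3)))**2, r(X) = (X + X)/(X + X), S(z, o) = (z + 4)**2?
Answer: 100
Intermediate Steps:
y(E, B) = -3*E**2 (y(E, B) = E**2*(-3) = -3*E**2)
S(z, o) = (4 + z)**2
r(X) = 1 (r(X) = (2*X)/((2*X)) = (2*X)*(1/(2*X)) = 1)
T = 1 (T = 1**2 = 1)
T*S(-14, -15) = 1*(4 - 14)**2 = 1*(-10)**2 = 1*100 = 100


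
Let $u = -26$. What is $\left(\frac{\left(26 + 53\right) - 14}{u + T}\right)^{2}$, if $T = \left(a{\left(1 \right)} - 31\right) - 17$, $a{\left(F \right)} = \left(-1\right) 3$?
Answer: $\frac{4225}{5929} \approx 0.7126$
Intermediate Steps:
$a{\left(F \right)} = -3$
$T = -51$ ($T = \left(-3 - 31\right) - 17 = -34 - 17 = -51$)
$\left(\frac{\left(26 + 53\right) - 14}{u + T}\right)^{2} = \left(\frac{\left(26 + 53\right) - 14}{-26 - 51}\right)^{2} = \left(\frac{79 - 14}{-77}\right)^{2} = \left(65 \left(- \frac{1}{77}\right)\right)^{2} = \left(- \frac{65}{77}\right)^{2} = \frac{4225}{5929}$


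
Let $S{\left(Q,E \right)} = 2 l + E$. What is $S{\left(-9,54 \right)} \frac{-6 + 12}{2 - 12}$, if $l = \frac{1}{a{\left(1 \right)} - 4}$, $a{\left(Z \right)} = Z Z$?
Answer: $-32$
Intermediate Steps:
$a{\left(Z \right)} = Z^{2}$
$l = - \frac{1}{3}$ ($l = \frac{1}{1^{2} - 4} = \frac{1}{1 - 4} = \frac{1}{-3} = - \frac{1}{3} \approx -0.33333$)
$S{\left(Q,E \right)} = - \frac{2}{3} + E$ ($S{\left(Q,E \right)} = 2 \left(- \frac{1}{3}\right) + E = - \frac{2}{3} + E$)
$S{\left(-9,54 \right)} \frac{-6 + 12}{2 - 12} = \left(- \frac{2}{3} + 54\right) \frac{-6 + 12}{2 - 12} = \frac{160 \frac{6}{-10}}{3} = \frac{160 \cdot 6 \left(- \frac{1}{10}\right)}{3} = \frac{160}{3} \left(- \frac{3}{5}\right) = -32$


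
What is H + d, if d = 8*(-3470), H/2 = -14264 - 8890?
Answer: -74068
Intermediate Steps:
H = -46308 (H = 2*(-14264 - 8890) = 2*(-23154) = -46308)
d = -27760
H + d = -46308 - 27760 = -74068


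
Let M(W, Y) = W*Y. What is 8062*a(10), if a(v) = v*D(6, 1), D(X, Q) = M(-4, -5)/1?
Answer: 1612400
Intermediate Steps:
D(X, Q) = 20 (D(X, Q) = -4*(-5)/1 = 20*1 = 20)
a(v) = 20*v (a(v) = v*20 = 20*v)
8062*a(10) = 8062*(20*10) = 8062*200 = 1612400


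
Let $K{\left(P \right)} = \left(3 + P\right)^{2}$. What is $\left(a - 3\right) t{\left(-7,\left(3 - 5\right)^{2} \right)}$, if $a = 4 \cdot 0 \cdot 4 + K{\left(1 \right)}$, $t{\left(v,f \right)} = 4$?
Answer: $52$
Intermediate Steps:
$a = 16$ ($a = 4 \cdot 0 \cdot 4 + \left(3 + 1\right)^{2} = 0 \cdot 4 + 4^{2} = 0 + 16 = 16$)
$\left(a - 3\right) t{\left(-7,\left(3 - 5\right)^{2} \right)} = \left(16 - 3\right) 4 = 13 \cdot 4 = 52$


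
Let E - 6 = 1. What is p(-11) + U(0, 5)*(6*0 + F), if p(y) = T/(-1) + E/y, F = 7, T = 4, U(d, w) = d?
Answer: -51/11 ≈ -4.6364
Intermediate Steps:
E = 7 (E = 6 + 1 = 7)
p(y) = -4 + 7/y (p(y) = 4/(-1) + 7/y = 4*(-1) + 7/y = -4 + 7/y)
p(-11) + U(0, 5)*(6*0 + F) = (-4 + 7/(-11)) + 0*(6*0 + 7) = (-4 + 7*(-1/11)) + 0*(0 + 7) = (-4 - 7/11) + 0*7 = -51/11 + 0 = -51/11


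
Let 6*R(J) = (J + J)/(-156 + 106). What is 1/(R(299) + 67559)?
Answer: 150/10133551 ≈ 1.4802e-5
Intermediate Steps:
R(J) = -J/150 (R(J) = ((J + J)/(-156 + 106))/6 = ((2*J)/(-50))/6 = ((2*J)*(-1/50))/6 = (-J/25)/6 = -J/150)
1/(R(299) + 67559) = 1/(-1/150*299 + 67559) = 1/(-299/150 + 67559) = 1/(10133551/150) = 150/10133551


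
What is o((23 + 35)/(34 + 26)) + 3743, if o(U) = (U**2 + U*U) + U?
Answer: 842813/225 ≈ 3745.8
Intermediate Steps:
o(U) = U + 2*U**2 (o(U) = (U**2 + U**2) + U = 2*U**2 + U = U + 2*U**2)
o((23 + 35)/(34 + 26)) + 3743 = ((23 + 35)/(34 + 26))*(1 + 2*((23 + 35)/(34 + 26))) + 3743 = (58/60)*(1 + 2*(58/60)) + 3743 = (58*(1/60))*(1 + 2*(58*(1/60))) + 3743 = 29*(1 + 2*(29/30))/30 + 3743 = 29*(1 + 29/15)/30 + 3743 = (29/30)*(44/15) + 3743 = 638/225 + 3743 = 842813/225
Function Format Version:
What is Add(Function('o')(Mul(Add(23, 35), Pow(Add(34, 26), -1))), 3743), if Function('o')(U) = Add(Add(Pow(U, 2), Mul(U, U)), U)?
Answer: Rational(842813, 225) ≈ 3745.8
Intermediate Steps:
Function('o')(U) = Add(U, Mul(2, Pow(U, 2))) (Function('o')(U) = Add(Add(Pow(U, 2), Pow(U, 2)), U) = Add(Mul(2, Pow(U, 2)), U) = Add(U, Mul(2, Pow(U, 2))))
Add(Function('o')(Mul(Add(23, 35), Pow(Add(34, 26), -1))), 3743) = Add(Mul(Mul(Add(23, 35), Pow(Add(34, 26), -1)), Add(1, Mul(2, Mul(Add(23, 35), Pow(Add(34, 26), -1))))), 3743) = Add(Mul(Mul(58, Pow(60, -1)), Add(1, Mul(2, Mul(58, Pow(60, -1))))), 3743) = Add(Mul(Mul(58, Rational(1, 60)), Add(1, Mul(2, Mul(58, Rational(1, 60))))), 3743) = Add(Mul(Rational(29, 30), Add(1, Mul(2, Rational(29, 30)))), 3743) = Add(Mul(Rational(29, 30), Add(1, Rational(29, 15))), 3743) = Add(Mul(Rational(29, 30), Rational(44, 15)), 3743) = Add(Rational(638, 225), 3743) = Rational(842813, 225)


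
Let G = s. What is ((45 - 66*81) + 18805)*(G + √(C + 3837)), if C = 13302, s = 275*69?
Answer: 256238400 + 13504*√17139 ≈ 2.5801e+8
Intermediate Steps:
s = 18975
G = 18975
((45 - 66*81) + 18805)*(G + √(C + 3837)) = ((45 - 66*81) + 18805)*(18975 + √(13302 + 3837)) = ((45 - 5346) + 18805)*(18975 + √17139) = (-5301 + 18805)*(18975 + √17139) = 13504*(18975 + √17139) = 256238400 + 13504*√17139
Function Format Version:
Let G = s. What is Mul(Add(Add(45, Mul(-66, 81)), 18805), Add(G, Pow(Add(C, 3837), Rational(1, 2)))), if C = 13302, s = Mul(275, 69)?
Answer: Add(256238400, Mul(13504, Pow(17139, Rational(1, 2)))) ≈ 2.5801e+8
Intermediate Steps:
s = 18975
G = 18975
Mul(Add(Add(45, Mul(-66, 81)), 18805), Add(G, Pow(Add(C, 3837), Rational(1, 2)))) = Mul(Add(Add(45, Mul(-66, 81)), 18805), Add(18975, Pow(Add(13302, 3837), Rational(1, 2)))) = Mul(Add(Add(45, -5346), 18805), Add(18975, Pow(17139, Rational(1, 2)))) = Mul(Add(-5301, 18805), Add(18975, Pow(17139, Rational(1, 2)))) = Mul(13504, Add(18975, Pow(17139, Rational(1, 2)))) = Add(256238400, Mul(13504, Pow(17139, Rational(1, 2))))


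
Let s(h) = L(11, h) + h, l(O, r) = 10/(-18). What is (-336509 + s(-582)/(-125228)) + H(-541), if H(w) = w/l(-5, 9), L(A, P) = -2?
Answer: -52523001802/156535 ≈ -3.3554e+5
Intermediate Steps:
l(O, r) = -5/9 (l(O, r) = 10*(-1/18) = -5/9)
H(w) = -9*w/5 (H(w) = w/(-5/9) = w*(-9/5) = -9*w/5)
s(h) = -2 + h
(-336509 + s(-582)/(-125228)) + H(-541) = (-336509 + (-2 - 582)/(-125228)) - 9/5*(-541) = (-336509 - 584*(-1/125228)) + 4869/5 = (-336509 + 146/31307) + 4869/5 = -10535087117/31307 + 4869/5 = -52523001802/156535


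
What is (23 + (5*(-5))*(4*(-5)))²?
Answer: 273529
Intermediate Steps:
(23 + (5*(-5))*(4*(-5)))² = (23 - 25*(-20))² = (23 + 500)² = 523² = 273529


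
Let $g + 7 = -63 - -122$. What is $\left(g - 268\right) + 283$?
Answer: $67$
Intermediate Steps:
$g = 52$ ($g = -7 - -59 = -7 + \left(-63 + 122\right) = -7 + 59 = 52$)
$\left(g - 268\right) + 283 = \left(52 - 268\right) + 283 = -216 + 283 = 67$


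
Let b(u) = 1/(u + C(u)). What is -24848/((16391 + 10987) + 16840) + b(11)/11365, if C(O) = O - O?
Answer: -1553164251/2763956635 ≈ -0.56194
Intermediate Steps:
C(O) = 0
b(u) = 1/u (b(u) = 1/(u + 0) = 1/u)
-24848/((16391 + 10987) + 16840) + b(11)/11365 = -24848/((16391 + 10987) + 16840) + 1/(11*11365) = -24848/(27378 + 16840) + (1/11)*(1/11365) = -24848/44218 + 1/125015 = -24848*1/44218 + 1/125015 = -12424/22109 + 1/125015 = -1553164251/2763956635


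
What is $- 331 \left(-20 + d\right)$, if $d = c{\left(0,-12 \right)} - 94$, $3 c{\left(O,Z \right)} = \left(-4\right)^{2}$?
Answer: $\frac{107906}{3} \approx 35969.0$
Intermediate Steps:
$c{\left(O,Z \right)} = \frac{16}{3}$ ($c{\left(O,Z \right)} = \frac{\left(-4\right)^{2}}{3} = \frac{1}{3} \cdot 16 = \frac{16}{3}$)
$d = - \frac{266}{3}$ ($d = \frac{16}{3} - 94 = - \frac{266}{3} \approx -88.667$)
$- 331 \left(-20 + d\right) = - 331 \left(-20 - \frac{266}{3}\right) = \left(-331\right) \left(- \frac{326}{3}\right) = \frac{107906}{3}$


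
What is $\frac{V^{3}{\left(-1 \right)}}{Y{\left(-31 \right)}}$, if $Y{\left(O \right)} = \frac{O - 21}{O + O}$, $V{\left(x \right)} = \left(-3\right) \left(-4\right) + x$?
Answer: $\frac{41261}{26} \approx 1587.0$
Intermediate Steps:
$V{\left(x \right)} = 12 + x$
$Y{\left(O \right)} = \frac{-21 + O}{2 O}$
$\frac{V^{3}{\left(-1 \right)}}{Y{\left(-31 \right)}} = \frac{\left(12 - 1\right)^{3}}{\frac{1}{2} \frac{1}{-31} \left(-21 - 31\right)} = \frac{11^{3}}{\frac{1}{2} \left(- \frac{1}{31}\right) \left(-52\right)} = \frac{1331}{\frac{26}{31}} = 1331 \cdot \frac{31}{26} = \frac{41261}{26}$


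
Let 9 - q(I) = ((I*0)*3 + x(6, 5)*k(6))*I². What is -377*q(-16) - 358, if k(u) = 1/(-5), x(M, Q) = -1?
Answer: 77757/5 ≈ 15551.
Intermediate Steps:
k(u) = -⅕
q(I) = 9 - I²/5 (q(I) = 9 - ((I*0)*3 - 1*(-⅕))*I² = 9 - (0*3 + ⅕)*I² = 9 - (0 + ⅕)*I² = 9 - I²/5)
-377*q(-16) - 358 = -377*(9 - ⅕*(-16)²) - 358 = -377*(9 - ⅕*256) - 358 = -377*(9 - 256/5) - 358 = -377*(-211/5) - 358 = 79547/5 - 358 = 77757/5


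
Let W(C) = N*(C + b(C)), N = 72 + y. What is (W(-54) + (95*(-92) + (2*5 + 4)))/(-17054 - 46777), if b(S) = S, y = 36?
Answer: 20390/63831 ≈ 0.31944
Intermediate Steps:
N = 108 (N = 72 + 36 = 108)
W(C) = 216*C (W(C) = 108*(C + C) = 108*(2*C) = 216*C)
(W(-54) + (95*(-92) + (2*5 + 4)))/(-17054 - 46777) = (216*(-54) + (95*(-92) + (2*5 + 4)))/(-17054 - 46777) = (-11664 + (-8740 + (10 + 4)))/(-63831) = (-11664 + (-8740 + 14))*(-1/63831) = (-11664 - 8726)*(-1/63831) = -20390*(-1/63831) = 20390/63831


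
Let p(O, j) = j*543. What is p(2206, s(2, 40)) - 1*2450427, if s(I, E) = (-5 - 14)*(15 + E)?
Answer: -3017862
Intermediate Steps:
s(I, E) = -285 - 19*E (s(I, E) = -19*(15 + E) = -285 - 19*E)
p(O, j) = 543*j
p(2206, s(2, 40)) - 1*2450427 = 543*(-285 - 19*40) - 1*2450427 = 543*(-285 - 760) - 2450427 = 543*(-1045) - 2450427 = -567435 - 2450427 = -3017862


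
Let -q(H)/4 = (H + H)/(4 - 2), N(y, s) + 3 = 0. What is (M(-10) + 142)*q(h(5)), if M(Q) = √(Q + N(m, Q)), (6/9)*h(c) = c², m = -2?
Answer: -21300 - 150*I*√13 ≈ -21300.0 - 540.83*I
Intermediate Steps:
h(c) = 3*c²/2
N(y, s) = -3 (N(y, s) = -3 + 0 = -3)
q(H) = -4*H (q(H) = -4*(H + H)/(4 - 2) = -4*2*H/2 = -4*H)
M(Q) = √(-3 + Q) (M(Q) = √(Q - 3) = √(-3 + Q))
(M(-10) + 142)*q(h(5)) = (√(-3 - 10) + 142)*(-6*5²) = (√(-13) + 142)*(-6*25) = (I*√13 + 142)*(-4*75/2) = (142 + I*√13)*(-150) = -21300 - 150*I*√13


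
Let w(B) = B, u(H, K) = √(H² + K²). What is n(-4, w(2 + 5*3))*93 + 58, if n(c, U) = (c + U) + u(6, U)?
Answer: 1267 + 465*√13 ≈ 2943.6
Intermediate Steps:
n(c, U) = U + c + √(36 + U²) (n(c, U) = (c + U) + √(6² + U²) = (U + c) + √(36 + U²) = U + c + √(36 + U²))
n(-4, w(2 + 5*3))*93 + 58 = ((2 + 5*3) - 4 + √(36 + (2 + 5*3)²))*93 + 58 = ((2 + 15) - 4 + √(36 + (2 + 15)²))*93 + 58 = (17 - 4 + √(36 + 17²))*93 + 58 = (17 - 4 + √(36 + 289))*93 + 58 = (17 - 4 + √325)*93 + 58 = (17 - 4 + 5*√13)*93 + 58 = (13 + 5*√13)*93 + 58 = (1209 + 465*√13) + 58 = 1267 + 465*√13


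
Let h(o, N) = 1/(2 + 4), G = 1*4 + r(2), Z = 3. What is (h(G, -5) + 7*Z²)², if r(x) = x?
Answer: 143641/36 ≈ 3990.0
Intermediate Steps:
G = 6 (G = 1*4 + 2 = 4 + 2 = 6)
h(o, N) = ⅙ (h(o, N) = 1/6 = ⅙)
(h(G, -5) + 7*Z²)² = (⅙ + 7*3²)² = (⅙ + 7*9)² = (⅙ + 63)² = (379/6)² = 143641/36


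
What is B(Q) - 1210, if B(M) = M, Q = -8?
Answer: -1218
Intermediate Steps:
B(Q) - 1210 = -8 - 1210 = -1218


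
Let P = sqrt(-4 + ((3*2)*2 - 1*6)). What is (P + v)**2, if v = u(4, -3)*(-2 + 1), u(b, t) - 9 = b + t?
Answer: (10 - sqrt(2))**2 ≈ 73.716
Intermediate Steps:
u(b, t) = 9 + b + t (u(b, t) = 9 + (b + t) = 9 + b + t)
P = sqrt(2) (P = sqrt(-4 + (6*2 - 6)) = sqrt(-4 + (12 - 6)) = sqrt(-4 + 6) = sqrt(2) ≈ 1.4142)
v = -10 (v = (9 + 4 - 3)*(-2 + 1) = 10*(-1) = -10)
(P + v)**2 = (sqrt(2) - 10)**2 = (-10 + sqrt(2))**2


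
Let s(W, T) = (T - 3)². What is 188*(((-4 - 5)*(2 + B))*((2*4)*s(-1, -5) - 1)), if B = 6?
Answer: -6916896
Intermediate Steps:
s(W, T) = (-3 + T)²
188*(((-4 - 5)*(2 + B))*((2*4)*s(-1, -5) - 1)) = 188*(((-4 - 5)*(2 + 6))*((2*4)*(-3 - 5)² - 1)) = 188*((-9*8)*(8*(-8)² - 1)) = 188*(-72*(8*64 - 1)) = 188*(-72*(512 - 1)) = 188*(-72*511) = 188*(-36792) = -6916896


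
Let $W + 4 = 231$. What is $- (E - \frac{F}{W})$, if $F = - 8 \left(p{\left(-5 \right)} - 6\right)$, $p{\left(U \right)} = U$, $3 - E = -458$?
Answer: $- \frac{104559}{227} \approx -460.61$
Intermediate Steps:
$W = 227$ ($W = -4 + 231 = 227$)
$E = 461$ ($E = 3 - -458 = 3 + 458 = 461$)
$F = 88$ ($F = - 8 \left(-5 - 6\right) = \left(-8\right) \left(-11\right) = 88$)
$- (E - \frac{F}{W}) = - (461 - \frac{88}{227}) = \left(-1\right) \frac{104559}{227} = - \frac{104559}{227}$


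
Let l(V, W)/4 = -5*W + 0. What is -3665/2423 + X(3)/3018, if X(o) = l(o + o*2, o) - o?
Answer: -3737873/2437538 ≈ -1.5335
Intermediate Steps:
l(V, W) = -20*W (l(V, W) = 4*(-5*W + 0) = 4*(-5*W) = -20*W)
X(o) = -21*o (X(o) = -20*o - o = -21*o)
-3665/2423 + X(3)/3018 = -3665/2423 - 21*3/3018 = -3665*1/2423 - 63*1/3018 = -3665/2423 - 21/1006 = -3737873/2437538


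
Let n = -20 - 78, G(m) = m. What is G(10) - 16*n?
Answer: 1578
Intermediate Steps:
n = -98
G(10) - 16*n = 10 - 16*(-98) = 10 + 1568 = 1578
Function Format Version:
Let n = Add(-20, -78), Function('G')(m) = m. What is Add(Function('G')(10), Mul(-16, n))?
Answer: 1578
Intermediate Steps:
n = -98
Add(Function('G')(10), Mul(-16, n)) = Add(10, Mul(-16, -98)) = Add(10, 1568) = 1578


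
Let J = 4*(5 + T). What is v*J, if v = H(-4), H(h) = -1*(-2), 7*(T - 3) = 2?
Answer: 464/7 ≈ 66.286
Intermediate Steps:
T = 23/7 (T = 3 + (⅐)*2 = 3 + 2/7 = 23/7 ≈ 3.2857)
H(h) = 2
J = 232/7 (J = 4*(5 + 23/7) = 4*(58/7) = 232/7 ≈ 33.143)
v = 2
v*J = 2*(232/7) = 464/7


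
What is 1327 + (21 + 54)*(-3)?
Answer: 1102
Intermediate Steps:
1327 + (21 + 54)*(-3) = 1327 + 75*(-3) = 1327 - 225 = 1102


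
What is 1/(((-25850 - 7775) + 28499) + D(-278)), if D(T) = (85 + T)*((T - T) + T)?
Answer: 1/48528 ≈ 2.0607e-5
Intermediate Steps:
D(T) = T*(85 + T) (D(T) = (85 + T)*(0 + T) = (85 + T)*T = T*(85 + T))
1/(((-25850 - 7775) + 28499) + D(-278)) = 1/(((-25850 - 7775) + 28499) - 278*(85 - 278)) = 1/((-33625 + 28499) - 278*(-193)) = 1/(-5126 + 53654) = 1/48528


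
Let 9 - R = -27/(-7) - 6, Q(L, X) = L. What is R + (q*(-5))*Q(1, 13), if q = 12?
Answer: -342/7 ≈ -48.857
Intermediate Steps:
R = 78/7 (R = 9 - (-27/(-7) - 6) = 9 - (-27*(-1/7) - 6) = 9 - (27/7 - 6) = 9 - 1*(-15/7) = 9 + 15/7 = 78/7 ≈ 11.143)
R + (q*(-5))*Q(1, 13) = 78/7 + (12*(-5))*1 = 78/7 - 60*1 = 78/7 - 60 = -342/7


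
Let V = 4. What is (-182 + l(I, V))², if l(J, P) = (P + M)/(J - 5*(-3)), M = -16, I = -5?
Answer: 839056/25 ≈ 33562.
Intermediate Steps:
l(J, P) = (-16 + P)/(15 + J) (l(J, P) = (P - 16)/(J - 5*(-3)) = (-16 + P)/(J + 15) = (-16 + P)/(15 + J))
(-182 + l(I, V))² = (-182 + (-16 + 4)/(15 - 5))² = (-182 - 12/10)² = (-182 + (⅒)*(-12))² = (-182 - 6/5)² = (-916/5)² = 839056/25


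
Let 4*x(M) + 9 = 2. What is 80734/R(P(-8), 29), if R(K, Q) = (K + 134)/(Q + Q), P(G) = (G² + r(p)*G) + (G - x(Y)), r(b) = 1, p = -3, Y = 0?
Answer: 18730288/735 ≈ 25483.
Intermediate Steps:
x(M) = -7/4 (x(M) = -9/4 + (¼)*2 = -9/4 + ½ = -7/4)
P(G) = 7/4 + G² + 2*G (P(G) = (G² + 1*G) + (G - 1*(-7/4)) = (G² + G) + (G + 7/4) = (G + G²) + (7/4 + G) = 7/4 + G² + 2*G)
R(K, Q) = (134 + K)/(2*Q) (R(K, Q) = (134 + K)/((2*Q)) = (134 + K)*(1/(2*Q)) = (134 + K)/(2*Q))
80734/R(P(-8), 29) = 80734/(((½)*(134 + (7/4 + (-8)² + 2*(-8)))/29)) = 80734/(((½)*(1/29)*(134 + (7/4 + 64 - 16)))) = 80734/(((½)*(1/29)*(134 + 199/4))) = 80734/(((½)*(1/29)*(735/4))) = 80734/(735/232) = 80734*(232/735) = 18730288/735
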